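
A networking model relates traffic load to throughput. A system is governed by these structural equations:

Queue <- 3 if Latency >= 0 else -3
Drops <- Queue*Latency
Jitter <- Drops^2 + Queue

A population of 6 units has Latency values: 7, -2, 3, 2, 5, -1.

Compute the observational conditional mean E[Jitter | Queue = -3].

19.5

Conditioning on Queue=-3 selects the 2 unit(s) with Latency ∈ {-2, -1}. Their Jitter values: 33, 6. Mean = 19.5.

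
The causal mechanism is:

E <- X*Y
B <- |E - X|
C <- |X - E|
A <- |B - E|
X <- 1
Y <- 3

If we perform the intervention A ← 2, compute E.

3

do(A=2) replaces the equation A <- |B - E| with the constant A = 2.
E is not downstream of the intervention, so its value is determined by the original equations.
E = X*Y  [with X=1, Y=3]  = 3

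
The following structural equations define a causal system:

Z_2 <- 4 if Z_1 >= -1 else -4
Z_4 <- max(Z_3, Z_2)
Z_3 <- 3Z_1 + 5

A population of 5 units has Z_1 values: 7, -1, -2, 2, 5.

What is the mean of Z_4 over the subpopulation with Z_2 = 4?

Conditioning on Z_2=4 selects the 4 unit(s) with Z_1 ∈ {7, -1, 2, 5}. Their Z_4 values: 26, 4, 11, 20. Mean = 15.25.

15.25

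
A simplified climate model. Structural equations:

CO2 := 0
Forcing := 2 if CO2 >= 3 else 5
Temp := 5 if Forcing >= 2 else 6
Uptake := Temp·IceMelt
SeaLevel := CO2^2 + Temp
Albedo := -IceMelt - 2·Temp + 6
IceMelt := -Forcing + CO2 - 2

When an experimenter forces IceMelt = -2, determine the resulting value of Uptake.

-10

The intervention breaks the incoming arrows to IceMelt: IceMelt := -Forcing + CO2 - 2 no longer applies, and IceMelt = -2.
Forcing = 2 if CO2 >= 3 else 5  [with CO2=0]  = 5
Temp = 5 if Forcing >= 2 else 6  [with Forcing=5]  = 5
Uptake = Temp·IceMelt  [with Temp=5, IceMelt=-2]  = -10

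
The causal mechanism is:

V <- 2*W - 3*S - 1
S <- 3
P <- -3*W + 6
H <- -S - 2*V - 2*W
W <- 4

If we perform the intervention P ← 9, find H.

-7

do(P=9) replaces the equation P <- -3*W + 6 with the constant P = 9.
H is not downstream of the intervention, so its value is determined by the original equations.
V = 2*W - 3*S - 1  [with W=4, S=3]  = -2
H = -S - 2*V - 2*W  [with S=3, V=-2, W=4]  = -7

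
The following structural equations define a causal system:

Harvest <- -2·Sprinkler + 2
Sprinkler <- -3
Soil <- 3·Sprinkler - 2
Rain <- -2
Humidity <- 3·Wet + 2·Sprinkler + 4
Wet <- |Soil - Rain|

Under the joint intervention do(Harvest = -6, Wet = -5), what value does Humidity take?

Setting Harvest = -6, Wet = -5 by intervention discards those variables' equations.
Humidity = 3·Wet + 2·Sprinkler + 4  [with Wet=-5, Sprinkler=-3]  = -17

-17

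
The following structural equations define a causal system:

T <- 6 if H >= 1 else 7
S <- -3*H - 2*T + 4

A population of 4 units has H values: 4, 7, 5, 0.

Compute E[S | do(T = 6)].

-20

Every unit gets T=6 under the intervention. S values become -20, -29, -23, -8; E[S|do(T=6)] = -20.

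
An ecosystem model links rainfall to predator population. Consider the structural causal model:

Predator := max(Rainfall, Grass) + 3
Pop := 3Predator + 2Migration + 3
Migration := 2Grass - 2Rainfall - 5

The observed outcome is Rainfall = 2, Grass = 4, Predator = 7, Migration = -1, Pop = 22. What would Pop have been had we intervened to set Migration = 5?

Intervening sets Migration = 5 and removes its equation (Migration := 2Grass - 2Rainfall - 5).
Predator = max(Rainfall, Grass) + 3  [with Rainfall=2, Grass=4]  = 7
Pop = 3Predator + 2Migration + 3  [with Predator=7, Migration=5]  = 34

34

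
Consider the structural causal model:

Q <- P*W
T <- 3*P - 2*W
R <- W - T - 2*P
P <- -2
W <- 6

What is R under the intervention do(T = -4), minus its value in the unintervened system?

-14

The intervention breaks the incoming arrows to T: T <- 3*P - 2*W no longer applies, and T = -4.
R = W - T - 2*P  [with W=6, T=-4, P=-2]  = 14
Without intervention: T = 3*P - 2*W  [with P=-2, W=6]  = -18; R = W - T - 2*P  [with W=6, T=-18, P=-2]  = 28.
Change = 14 − 28 = -14.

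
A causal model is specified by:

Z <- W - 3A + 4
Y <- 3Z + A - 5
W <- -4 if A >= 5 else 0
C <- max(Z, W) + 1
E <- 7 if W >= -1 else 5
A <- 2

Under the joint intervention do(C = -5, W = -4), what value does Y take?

-21

Setting C = -5, W = -4 by intervention discards those variables' equations.
Z = W - 3A + 4  [with W=-4, A=2]  = -6
Y = 3Z + A - 5  [with Z=-6, A=2]  = -21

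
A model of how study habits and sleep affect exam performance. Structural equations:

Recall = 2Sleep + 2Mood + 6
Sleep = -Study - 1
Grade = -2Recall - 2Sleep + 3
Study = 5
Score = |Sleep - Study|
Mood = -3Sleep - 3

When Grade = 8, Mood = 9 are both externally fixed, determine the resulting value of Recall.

12

Setting Grade = 8, Mood = 9 by intervention discards those variables' equations.
Sleep = -Study - 1  [with Study=5]  = -6
Recall = 2Sleep + 2Mood + 6  [with Sleep=-6, Mood=9]  = 12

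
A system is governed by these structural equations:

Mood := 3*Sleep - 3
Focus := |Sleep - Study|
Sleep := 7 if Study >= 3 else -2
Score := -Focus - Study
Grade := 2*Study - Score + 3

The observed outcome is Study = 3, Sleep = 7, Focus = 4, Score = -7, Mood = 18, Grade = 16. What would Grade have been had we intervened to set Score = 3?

Under do(Score=3), the mechanism Score := -Focus - Study is discarded; Score is fixed at 3.
Grade = 2*Study - Score + 3  [with Study=3, Score=3]  = 6

6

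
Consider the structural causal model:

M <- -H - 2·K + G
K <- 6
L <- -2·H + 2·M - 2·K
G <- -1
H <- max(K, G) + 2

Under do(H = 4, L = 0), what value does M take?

The joint intervention fixes H = 4, L = 0, removing each variable's own equation.
M = -H - 2·K + G  [with H=4, K=6, G=-1]  = -17

-17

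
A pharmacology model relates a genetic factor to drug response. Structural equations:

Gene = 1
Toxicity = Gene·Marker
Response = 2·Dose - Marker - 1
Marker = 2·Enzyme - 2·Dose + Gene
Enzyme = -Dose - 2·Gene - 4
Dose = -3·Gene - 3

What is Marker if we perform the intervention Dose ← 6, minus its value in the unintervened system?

-48

Under do(Dose=6), the mechanism Dose = -3·Gene - 3 is discarded; Dose is fixed at 6.
Enzyme = -Dose - 2·Gene - 4  [with Dose=6, Gene=1]  = -12
Marker = 2·Enzyme - 2·Dose + Gene  [with Enzyme=-12, Dose=6, Gene=1]  = -35
Without intervention: Dose = -3·Gene - 3  [with Gene=1]  = -6; Enzyme = -Dose - 2·Gene - 4  [with Dose=-6, Gene=1]  = 0; Marker = 2·Enzyme - 2·Dose + Gene  [with Enzyme=0, Dose=-6, Gene=1]  = 13.
Change = -35 − 13 = -48.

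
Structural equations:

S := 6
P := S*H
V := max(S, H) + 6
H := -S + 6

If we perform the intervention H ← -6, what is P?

-36

The intervention breaks the incoming arrows to H: H := -S + 6 no longer applies, and H = -6.
P = S*H  [with S=6, H=-6]  = -36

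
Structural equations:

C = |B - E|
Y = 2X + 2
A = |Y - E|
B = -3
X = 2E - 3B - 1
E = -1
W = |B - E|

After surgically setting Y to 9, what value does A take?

10

Intervening sets Y = 9 and removes its equation (Y = 2X + 2).
A = |Y - E|  [with Y=9, E=-1]  = 10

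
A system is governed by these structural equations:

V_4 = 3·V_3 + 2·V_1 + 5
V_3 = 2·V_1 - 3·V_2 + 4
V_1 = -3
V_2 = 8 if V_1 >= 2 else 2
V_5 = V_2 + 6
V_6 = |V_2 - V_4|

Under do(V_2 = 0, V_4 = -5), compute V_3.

-2

The joint intervention fixes V_2 = 0, V_4 = -5, removing each variable's own equation.
V_3 = 2·V_1 - 3·V_2 + 4  [with V_1=-3, V_2=0]  = -2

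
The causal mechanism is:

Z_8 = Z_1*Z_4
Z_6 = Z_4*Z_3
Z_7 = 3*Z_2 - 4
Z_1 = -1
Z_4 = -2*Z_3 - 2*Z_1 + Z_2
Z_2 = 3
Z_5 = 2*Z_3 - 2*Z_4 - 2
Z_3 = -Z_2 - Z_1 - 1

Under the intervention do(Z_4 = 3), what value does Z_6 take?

-9

Under do(Z_4=3), the mechanism Z_4 = -2*Z_3 - 2*Z_1 + Z_2 is discarded; Z_4 is fixed at 3.
Z_3 = -Z_2 - Z_1 - 1  [with Z_2=3, Z_1=-1]  = -3
Z_6 = Z_4*Z_3  [with Z_4=3, Z_3=-3]  = -9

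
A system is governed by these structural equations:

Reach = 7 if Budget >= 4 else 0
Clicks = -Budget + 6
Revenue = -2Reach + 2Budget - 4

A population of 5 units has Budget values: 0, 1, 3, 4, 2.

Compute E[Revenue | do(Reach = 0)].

The intervention sets Reach=0 in all 5 units regardless of Budget. Recomputing Revenue per unit gives -4, -2, 2, 4, 0; average 0.

0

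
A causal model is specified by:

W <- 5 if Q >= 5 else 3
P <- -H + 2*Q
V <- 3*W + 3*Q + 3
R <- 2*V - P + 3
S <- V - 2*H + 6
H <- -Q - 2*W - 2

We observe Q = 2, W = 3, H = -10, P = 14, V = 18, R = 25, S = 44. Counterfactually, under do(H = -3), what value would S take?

30

The intervention breaks the incoming arrows to H: H <- -Q - 2*W - 2 no longer applies, and H = -3.
W = 5 if Q >= 5 else 3  [with Q=2]  = 3
V = 3*W + 3*Q + 3  [with W=3, Q=2]  = 18
S = V - 2*H + 6  [with V=18, H=-3]  = 30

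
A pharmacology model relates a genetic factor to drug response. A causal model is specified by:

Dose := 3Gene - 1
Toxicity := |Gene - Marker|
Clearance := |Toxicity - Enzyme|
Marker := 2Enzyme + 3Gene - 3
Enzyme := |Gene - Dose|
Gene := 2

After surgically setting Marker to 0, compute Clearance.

1

Under do(Marker=0), the mechanism Marker := 2Enzyme + 3Gene - 3 is discarded; Marker is fixed at 0.
Dose = 3Gene - 1  [with Gene=2]  = 5
Enzyme = |Gene - Dose|  [with Gene=2, Dose=5]  = 3
Toxicity = |Gene - Marker|  [with Gene=2, Marker=0]  = 2
Clearance = |Toxicity - Enzyme|  [with Toxicity=2, Enzyme=3]  = 1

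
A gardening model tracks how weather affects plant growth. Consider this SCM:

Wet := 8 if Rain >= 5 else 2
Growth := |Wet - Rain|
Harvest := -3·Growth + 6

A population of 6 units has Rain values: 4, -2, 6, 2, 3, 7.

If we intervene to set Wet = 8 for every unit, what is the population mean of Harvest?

do(Wet=8) breaks Wet's dependence on Rain. With Wet=8 fixed, Harvest across the units is -6, -24, 0, -12, -9, 3, mean -8.

-8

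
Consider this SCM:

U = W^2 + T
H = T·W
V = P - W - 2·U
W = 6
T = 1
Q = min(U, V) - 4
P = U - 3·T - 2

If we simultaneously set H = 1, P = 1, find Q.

-83

Under do(H = 1, P = 1), each intervened variable's structural equation is replaced by its fixed value.
U = W^2 + T  [with W=6, T=1]  = 37
V = P - W - 2·U  [with P=1, W=6, U=37]  = -79
Q = min(U, V) - 4  [with U=37, V=-79]  = -83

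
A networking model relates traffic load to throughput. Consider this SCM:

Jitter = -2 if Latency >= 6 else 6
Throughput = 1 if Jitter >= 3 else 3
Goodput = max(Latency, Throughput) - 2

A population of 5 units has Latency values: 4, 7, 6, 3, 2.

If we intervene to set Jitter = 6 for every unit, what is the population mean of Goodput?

The intervention sets Jitter=6 in all 5 units regardless of Latency. Recomputing Goodput per unit gives 2, 5, 4, 1, 0; average 2.4.

2.4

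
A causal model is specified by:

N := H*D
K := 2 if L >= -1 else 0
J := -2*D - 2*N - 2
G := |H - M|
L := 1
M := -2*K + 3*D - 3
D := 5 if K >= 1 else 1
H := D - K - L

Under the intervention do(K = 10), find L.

1

Under do(K=10), the mechanism K := 2 if L >= -1 else 0 is discarded; K is fixed at 10.
L is not downstream of the intervention, so its value is determined by the original equations.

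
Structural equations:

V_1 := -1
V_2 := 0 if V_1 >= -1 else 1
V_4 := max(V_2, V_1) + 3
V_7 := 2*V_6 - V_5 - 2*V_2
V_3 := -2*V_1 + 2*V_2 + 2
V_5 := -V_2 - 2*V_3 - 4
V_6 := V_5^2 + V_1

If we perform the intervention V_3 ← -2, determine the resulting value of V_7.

The intervention breaks the incoming arrows to V_3: V_3 := -2*V_1 + 2*V_2 + 2 no longer applies, and V_3 = -2.
V_2 = 0 if V_1 >= -1 else 1  [with V_1=-1]  = 0
V_5 = -V_2 - 2*V_3 - 4  [with V_2=0, V_3=-2]  = 0
V_6 = V_5^2 + V_1  [with V_5=0, V_1=-1]  = -1
V_7 = 2*V_6 - V_5 - 2*V_2  [with V_6=-1, V_5=0, V_2=0]  = -2

-2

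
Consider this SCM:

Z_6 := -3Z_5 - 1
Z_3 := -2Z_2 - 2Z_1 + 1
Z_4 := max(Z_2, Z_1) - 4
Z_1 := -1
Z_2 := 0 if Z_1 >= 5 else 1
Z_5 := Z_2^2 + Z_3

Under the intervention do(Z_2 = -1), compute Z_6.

-19

Under do(Z_2=-1), the mechanism Z_2 := 0 if Z_1 >= 5 else 1 is discarded; Z_2 is fixed at -1.
Z_3 = -2Z_2 - 2Z_1 + 1  [with Z_2=-1, Z_1=-1]  = 5
Z_5 = Z_2^2 + Z_3  [with Z_2=-1, Z_3=5]  = 6
Z_6 = -3Z_5 - 1  [with Z_5=6]  = -19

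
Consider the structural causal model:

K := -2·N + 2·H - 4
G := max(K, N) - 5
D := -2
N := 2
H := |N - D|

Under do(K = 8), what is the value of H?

4

Under do(K=8), the mechanism K := -2·N + 2·H - 4 is discarded; K is fixed at 8.
Since H is not a descendant of the intervened variable, it is unaffected.
H = |N - D|  [with N=2, D=-2]  = 4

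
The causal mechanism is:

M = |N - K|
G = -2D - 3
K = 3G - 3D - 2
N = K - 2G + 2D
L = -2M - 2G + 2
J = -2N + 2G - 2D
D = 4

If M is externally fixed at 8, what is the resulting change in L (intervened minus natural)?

The intervention breaks the incoming arrows to M: M = |N - K| no longer applies, and M = 8.
G = -2D - 3  [with D=4]  = -11
L = -2M - 2G + 2  [with M=8, G=-11]  = 8
Without intervention: G = -2D - 3  [with D=4]  = -11; K = 3G - 3D - 2  [with G=-11, D=4]  = -47; N = K - 2G + 2D  [with K=-47, G=-11, D=4]  = -17; M = |N - K|  [with N=-17, K=-47]  = 30; L = -2M - 2G + 2  [with M=30, G=-11]  = -36.
Change = 8 − (-36) = 44.

44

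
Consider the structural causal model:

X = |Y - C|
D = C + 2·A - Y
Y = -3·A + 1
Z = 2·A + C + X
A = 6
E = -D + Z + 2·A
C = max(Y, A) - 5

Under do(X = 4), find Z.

The intervention breaks the incoming arrows to X: X = |Y - C| no longer applies, and X = 4.
Y = -3·A + 1  [with A=6]  = -17
C = max(Y, A) - 5  [with Y=-17, A=6]  = 1
Z = 2·A + C + X  [with A=6, C=1, X=4]  = 17

17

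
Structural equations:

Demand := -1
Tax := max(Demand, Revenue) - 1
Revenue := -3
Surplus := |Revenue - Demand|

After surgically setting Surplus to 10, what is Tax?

Under do(Surplus=10), the mechanism Surplus := |Revenue - Demand| is discarded; Surplus is fixed at 10.
Since Tax is not a descendant of the intervened variable, it is unaffected.
Tax = max(Demand, Revenue) - 1  [with Demand=-1, Revenue=-3]  = -2

-2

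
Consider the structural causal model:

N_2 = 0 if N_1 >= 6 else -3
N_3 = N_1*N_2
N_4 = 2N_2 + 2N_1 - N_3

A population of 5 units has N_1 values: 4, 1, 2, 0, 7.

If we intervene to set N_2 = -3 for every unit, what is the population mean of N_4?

do(N_2=-3) breaks N_2's dependence on N_1. With N_2=-3 fixed, N_4 across the units is 14, -1, 4, -6, 29, mean 8.

8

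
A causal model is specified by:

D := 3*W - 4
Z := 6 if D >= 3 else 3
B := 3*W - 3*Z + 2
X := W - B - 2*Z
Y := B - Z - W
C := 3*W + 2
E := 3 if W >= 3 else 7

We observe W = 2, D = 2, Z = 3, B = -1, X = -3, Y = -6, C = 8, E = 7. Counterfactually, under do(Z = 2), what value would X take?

-4

do(Z=2) replaces the equation Z := 6 if D >= 3 else 3 with the constant Z = 2.
B = 3*W - 3*Z + 2  [with W=2, Z=2]  = 2
X = W - B - 2*Z  [with W=2, B=2, Z=2]  = -4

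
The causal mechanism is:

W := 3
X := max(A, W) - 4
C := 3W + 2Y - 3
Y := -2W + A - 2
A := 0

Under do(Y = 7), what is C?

do(Y=7) replaces the equation Y := -2W + A - 2 with the constant Y = 7.
C = 3W + 2Y - 3  [with W=3, Y=7]  = 20

20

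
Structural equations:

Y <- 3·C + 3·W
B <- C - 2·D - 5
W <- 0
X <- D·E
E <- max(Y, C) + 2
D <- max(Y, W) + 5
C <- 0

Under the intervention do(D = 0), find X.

0

Under do(D=0), the mechanism D <- max(Y, W) + 5 is discarded; D is fixed at 0.
Y = 3·C + 3·W  [with C=0, W=0]  = 0
E = max(Y, C) + 2  [with Y=0, C=0]  = 2
X = D·E  [with D=0, E=2]  = 0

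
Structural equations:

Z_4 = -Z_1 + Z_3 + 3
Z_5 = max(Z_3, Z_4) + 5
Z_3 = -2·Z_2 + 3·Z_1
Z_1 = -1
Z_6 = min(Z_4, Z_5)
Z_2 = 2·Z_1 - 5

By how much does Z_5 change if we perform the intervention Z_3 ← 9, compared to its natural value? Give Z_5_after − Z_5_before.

-2

do(Z_3=9) replaces the equation Z_3 = -2·Z_2 + 3·Z_1 with the constant Z_3 = 9.
Z_4 = -Z_1 + Z_3 + 3  [with Z_1=-1, Z_3=9]  = 13
Z_5 = max(Z_3, Z_4) + 5  [with Z_3=9, Z_4=13]  = 18
Without intervention: Z_2 = 2·Z_1 - 5  [with Z_1=-1]  = -7; Z_3 = -2·Z_2 + 3·Z_1  [with Z_2=-7, Z_1=-1]  = 11; Z_4 = -Z_1 + Z_3 + 3  [with Z_1=-1, Z_3=11]  = 15; Z_5 = max(Z_3, Z_4) + 5  [with Z_3=11, Z_4=15]  = 20.
Change = 18 − 20 = -2.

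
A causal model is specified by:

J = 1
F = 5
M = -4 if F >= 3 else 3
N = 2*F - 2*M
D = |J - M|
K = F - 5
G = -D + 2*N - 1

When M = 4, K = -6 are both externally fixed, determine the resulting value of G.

Under do(M = 4, K = -6), each intervened variable's structural equation is replaced by its fixed value.
N = 2*F - 2*M  [with F=5, M=4]  = 2
D = |J - M|  [with J=1, M=4]  = 3
G = -D + 2*N - 1  [with D=3, N=2]  = 0

0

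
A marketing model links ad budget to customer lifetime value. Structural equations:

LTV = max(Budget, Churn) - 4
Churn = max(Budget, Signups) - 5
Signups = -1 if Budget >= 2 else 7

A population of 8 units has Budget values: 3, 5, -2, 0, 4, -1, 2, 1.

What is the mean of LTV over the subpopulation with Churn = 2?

Conditioning on Churn=2 selects the 4 unit(s) with Budget ∈ {-2, 0, -1, 1}. Their LTV values: -2, -2, -2, -2. Mean = -2.

-2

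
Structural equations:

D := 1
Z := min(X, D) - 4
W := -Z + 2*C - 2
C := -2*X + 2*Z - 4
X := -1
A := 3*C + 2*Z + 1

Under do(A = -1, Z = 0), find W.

Under do(A = -1, Z = 0), each intervened variable's structural equation is replaced by its fixed value.
C = -2*X + 2*Z - 4  [with X=-1, Z=0]  = -2
W = -Z + 2*C - 2  [with Z=0, C=-2]  = -6

-6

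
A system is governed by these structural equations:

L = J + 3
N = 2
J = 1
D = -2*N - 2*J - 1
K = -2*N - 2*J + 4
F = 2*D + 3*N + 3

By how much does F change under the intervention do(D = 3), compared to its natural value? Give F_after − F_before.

20

Intervening sets D = 3 and removes its equation (D = -2*N - 2*J - 1).
F = 2*D + 3*N + 3  [with D=3, N=2]  = 15
Without intervention: D = -2*N - 2*J - 1  [with N=2, J=1]  = -7; F = 2*D + 3*N + 3  [with D=-7, N=2]  = -5.
Change = 15 − (-5) = 20.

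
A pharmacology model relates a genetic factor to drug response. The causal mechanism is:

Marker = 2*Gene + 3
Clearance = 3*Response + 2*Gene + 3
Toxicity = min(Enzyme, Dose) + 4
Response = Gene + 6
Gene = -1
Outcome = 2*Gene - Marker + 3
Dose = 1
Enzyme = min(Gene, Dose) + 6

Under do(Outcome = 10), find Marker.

1

The intervention breaks the incoming arrows to Outcome: Outcome = 2*Gene - Marker + 3 no longer applies, and Outcome = 10.
Since Marker is not a descendant of the intervened variable, it is unaffected.
Marker = 2*Gene + 3  [with Gene=-1]  = 1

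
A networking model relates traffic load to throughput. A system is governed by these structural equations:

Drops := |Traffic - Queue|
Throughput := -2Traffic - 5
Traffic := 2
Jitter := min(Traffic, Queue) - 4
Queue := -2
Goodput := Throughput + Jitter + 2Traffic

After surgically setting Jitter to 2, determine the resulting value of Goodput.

-3

Under do(Jitter=2), the mechanism Jitter := min(Traffic, Queue) - 4 is discarded; Jitter is fixed at 2.
Throughput = -2Traffic - 5  [with Traffic=2]  = -9
Goodput = Throughput + Jitter + 2Traffic  [with Throughput=-9, Jitter=2, Traffic=2]  = -3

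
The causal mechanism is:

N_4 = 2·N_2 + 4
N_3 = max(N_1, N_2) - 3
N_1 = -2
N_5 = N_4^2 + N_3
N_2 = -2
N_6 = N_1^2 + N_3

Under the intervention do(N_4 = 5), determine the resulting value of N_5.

20

Intervening sets N_4 = 5 and removes its equation (N_4 = 2·N_2 + 4).
N_3 = max(N_1, N_2) - 3  [with N_1=-2, N_2=-2]  = -5
N_5 = N_4^2 + N_3  [with N_4=5, N_3=-5]  = 20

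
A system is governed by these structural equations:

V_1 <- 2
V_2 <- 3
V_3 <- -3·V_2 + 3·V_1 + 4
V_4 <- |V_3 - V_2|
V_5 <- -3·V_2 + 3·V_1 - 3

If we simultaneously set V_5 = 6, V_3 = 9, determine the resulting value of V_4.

6

Under do(V_5 = 6, V_3 = 9), each intervened variable's structural equation is replaced by its fixed value.
V_4 = |V_3 - V_2|  [with V_3=9, V_2=3]  = 6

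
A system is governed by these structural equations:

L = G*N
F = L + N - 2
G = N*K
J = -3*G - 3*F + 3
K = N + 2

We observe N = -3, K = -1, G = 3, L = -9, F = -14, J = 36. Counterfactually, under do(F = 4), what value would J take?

The intervention breaks the incoming arrows to F: F = L + N - 2 no longer applies, and F = 4.
K = N + 2  [with N=-3]  = -1
G = N*K  [with N=-3, K=-1]  = 3
J = -3*G - 3*F + 3  [with G=3, F=4]  = -18

-18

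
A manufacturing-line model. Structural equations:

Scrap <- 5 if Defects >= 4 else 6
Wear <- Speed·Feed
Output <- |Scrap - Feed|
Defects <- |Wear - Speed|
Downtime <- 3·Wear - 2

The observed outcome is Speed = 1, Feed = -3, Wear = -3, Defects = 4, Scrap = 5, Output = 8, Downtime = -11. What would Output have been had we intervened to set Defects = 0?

Under do(Defects=0), the mechanism Defects <- |Wear - Speed| is discarded; Defects is fixed at 0.
Scrap = 5 if Defects >= 4 else 6  [with Defects=0]  = 6
Output = |Scrap - Feed|  [with Scrap=6, Feed=-3]  = 9

9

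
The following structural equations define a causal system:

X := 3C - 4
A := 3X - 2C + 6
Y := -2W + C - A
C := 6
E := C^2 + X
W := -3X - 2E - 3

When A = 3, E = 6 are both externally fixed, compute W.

The joint intervention fixes A = 3, E = 6, removing each variable's own equation.
X = 3C - 4  [with C=6]  = 14
W = -3X - 2E - 3  [with X=14, E=6]  = -57

-57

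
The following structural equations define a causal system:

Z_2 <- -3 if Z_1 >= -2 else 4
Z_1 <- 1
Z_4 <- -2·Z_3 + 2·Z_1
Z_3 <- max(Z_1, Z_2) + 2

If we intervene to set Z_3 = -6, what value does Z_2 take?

-3

Under do(Z_3=-6), the mechanism Z_3 <- max(Z_1, Z_2) + 2 is discarded; Z_3 is fixed at -6.
Since Z_2 is not a descendant of the intervened variable, it is unaffected.
Z_2 = -3 if Z_1 >= -2 else 4  [with Z_1=1]  = -3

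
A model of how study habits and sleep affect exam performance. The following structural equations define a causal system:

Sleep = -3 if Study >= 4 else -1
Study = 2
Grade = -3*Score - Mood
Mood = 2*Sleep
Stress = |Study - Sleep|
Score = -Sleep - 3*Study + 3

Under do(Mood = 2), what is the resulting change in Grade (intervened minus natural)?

-4

The intervention breaks the incoming arrows to Mood: Mood = 2*Sleep no longer applies, and Mood = 2.
Sleep = -3 if Study >= 4 else -1  [with Study=2]  = -1
Score = -Sleep - 3*Study + 3  [with Sleep=-1, Study=2]  = -2
Grade = -3*Score - Mood  [with Score=-2, Mood=2]  = 4
Without intervention: Sleep = -3 if Study >= 4 else -1  [with Study=2]  = -1; Score = -Sleep - 3*Study + 3  [with Sleep=-1, Study=2]  = -2; Mood = 2*Sleep  [with Sleep=-1]  = -2; Grade = -3*Score - Mood  [with Score=-2, Mood=-2]  = 8.
Change = 4 − 8 = -4.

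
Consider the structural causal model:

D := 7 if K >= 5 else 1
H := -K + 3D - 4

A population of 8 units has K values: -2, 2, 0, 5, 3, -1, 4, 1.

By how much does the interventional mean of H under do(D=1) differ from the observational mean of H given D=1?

-0.5

Every unit gets D=1 under the intervention. H values become 1, -3, -1, -6, -4, 0, -5, -2; E[H|do(D=1)] = -2.5.
Observing D=1 restricts to units where D's equation naturally yields 1: K ∈ {-2, 2, 0, 3, -1, 4, 1}. In that subpopulation H = 1, -3, -1, -4, 0, -5, -2, mean -2.
Difference = -2.5 − (-2) = -0.5.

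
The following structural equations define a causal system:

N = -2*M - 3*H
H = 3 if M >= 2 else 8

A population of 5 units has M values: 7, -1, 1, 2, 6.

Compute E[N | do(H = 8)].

The intervention sets H=8 in all 5 units regardless of M. Recomputing N per unit gives -38, -22, -26, -28, -36; average -30.

-30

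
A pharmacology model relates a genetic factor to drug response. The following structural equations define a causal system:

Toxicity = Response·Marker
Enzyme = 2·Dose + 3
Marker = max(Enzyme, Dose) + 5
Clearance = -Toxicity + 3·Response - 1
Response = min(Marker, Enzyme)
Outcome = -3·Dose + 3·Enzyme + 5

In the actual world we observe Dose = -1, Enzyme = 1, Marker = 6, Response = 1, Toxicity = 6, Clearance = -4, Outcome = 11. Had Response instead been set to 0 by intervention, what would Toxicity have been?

0

Intervening sets Response = 0 and removes its equation (Response = min(Marker, Enzyme)).
Enzyme = 2·Dose + 3  [with Dose=-1]  = 1
Marker = max(Enzyme, Dose) + 5  [with Enzyme=1, Dose=-1]  = 6
Toxicity = Response·Marker  [with Response=0, Marker=6]  = 0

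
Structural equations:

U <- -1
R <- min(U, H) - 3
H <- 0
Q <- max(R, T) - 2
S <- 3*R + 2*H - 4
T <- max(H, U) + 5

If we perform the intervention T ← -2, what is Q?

The intervention breaks the incoming arrows to T: T <- max(H, U) + 5 no longer applies, and T = -2.
R = min(U, H) - 3  [with U=-1, H=0]  = -4
Q = max(R, T) - 2  [with R=-4, T=-2]  = -4

-4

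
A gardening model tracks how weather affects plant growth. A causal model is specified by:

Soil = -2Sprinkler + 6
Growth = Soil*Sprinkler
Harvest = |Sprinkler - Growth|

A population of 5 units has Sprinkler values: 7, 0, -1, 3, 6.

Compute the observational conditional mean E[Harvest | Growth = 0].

1.5

E[Harvest|Growth=0] averages over only the 2 units with Growth=0 (Sprinkler = 0, 3): Harvest = 0, 3, mean 1.5.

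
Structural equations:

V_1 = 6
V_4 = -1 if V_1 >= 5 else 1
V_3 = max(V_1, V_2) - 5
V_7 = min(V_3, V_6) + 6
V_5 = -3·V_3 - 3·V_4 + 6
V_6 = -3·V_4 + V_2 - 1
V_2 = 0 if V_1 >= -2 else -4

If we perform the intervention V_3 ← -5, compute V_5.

do(V_3=-5) replaces the equation V_3 = max(V_1, V_2) - 5 with the constant V_3 = -5.
V_4 = -1 if V_1 >= 5 else 1  [with V_1=6]  = -1
V_5 = -3·V_3 - 3·V_4 + 6  [with V_3=-5, V_4=-1]  = 24

24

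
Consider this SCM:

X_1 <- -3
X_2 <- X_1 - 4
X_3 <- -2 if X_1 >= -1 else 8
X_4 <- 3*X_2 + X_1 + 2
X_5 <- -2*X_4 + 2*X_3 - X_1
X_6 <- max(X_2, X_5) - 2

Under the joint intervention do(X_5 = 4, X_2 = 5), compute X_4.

Setting X_5 = 4, X_2 = 5 by intervention discards those variables' equations.
X_4 = 3*X_2 + X_1 + 2  [with X_2=5, X_1=-3]  = 14

14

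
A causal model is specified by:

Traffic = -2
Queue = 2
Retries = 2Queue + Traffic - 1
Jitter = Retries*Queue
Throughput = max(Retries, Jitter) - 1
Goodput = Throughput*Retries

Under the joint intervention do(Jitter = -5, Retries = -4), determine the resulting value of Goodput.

20

The joint intervention fixes Jitter = -5, Retries = -4, removing each variable's own equation.
Throughput = max(Retries, Jitter) - 1  [with Retries=-4, Jitter=-5]  = -5
Goodput = Throughput*Retries  [with Throughput=-5, Retries=-4]  = 20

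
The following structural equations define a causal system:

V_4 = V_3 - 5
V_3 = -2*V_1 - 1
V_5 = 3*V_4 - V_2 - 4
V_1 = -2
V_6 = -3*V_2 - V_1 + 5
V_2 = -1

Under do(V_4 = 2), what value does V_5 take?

3

Intervening sets V_4 = 2 and removes its equation (V_4 = V_3 - 5).
V_5 = 3*V_4 - V_2 - 4  [with V_4=2, V_2=-1]  = 3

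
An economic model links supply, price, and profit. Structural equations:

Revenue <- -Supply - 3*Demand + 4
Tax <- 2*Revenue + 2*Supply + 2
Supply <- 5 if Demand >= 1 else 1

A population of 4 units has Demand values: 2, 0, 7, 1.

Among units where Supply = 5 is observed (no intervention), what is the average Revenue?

Conditioning on Supply=5 selects the 3 unit(s) with Demand ∈ {2, 7, 1}. Their Revenue values: -7, -22, -4. Mean = -11.

-11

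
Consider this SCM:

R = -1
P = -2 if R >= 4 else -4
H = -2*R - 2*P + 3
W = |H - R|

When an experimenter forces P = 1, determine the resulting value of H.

The intervention breaks the incoming arrows to P: P = -2 if R >= 4 else -4 no longer applies, and P = 1.
H = -2*R - 2*P + 3  [with R=-1, P=1]  = 3

3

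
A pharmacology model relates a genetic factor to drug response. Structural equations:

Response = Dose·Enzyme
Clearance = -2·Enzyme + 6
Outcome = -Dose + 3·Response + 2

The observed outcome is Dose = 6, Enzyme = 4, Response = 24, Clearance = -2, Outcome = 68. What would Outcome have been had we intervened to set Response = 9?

23

do(Response=9) replaces the equation Response = Dose·Enzyme with the constant Response = 9.
Outcome = -Dose + 3·Response + 2  [with Dose=6, Response=9]  = 23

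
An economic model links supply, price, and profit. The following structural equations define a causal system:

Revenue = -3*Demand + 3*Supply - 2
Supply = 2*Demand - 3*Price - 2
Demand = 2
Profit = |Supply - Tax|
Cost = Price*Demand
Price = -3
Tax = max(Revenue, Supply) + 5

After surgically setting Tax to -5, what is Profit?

Intervening sets Tax = -5 and removes its equation (Tax = max(Revenue, Supply) + 5).
Supply = 2*Demand - 3*Price - 2  [with Demand=2, Price=-3]  = 11
Profit = |Supply - Tax|  [with Supply=11, Tax=-5]  = 16

16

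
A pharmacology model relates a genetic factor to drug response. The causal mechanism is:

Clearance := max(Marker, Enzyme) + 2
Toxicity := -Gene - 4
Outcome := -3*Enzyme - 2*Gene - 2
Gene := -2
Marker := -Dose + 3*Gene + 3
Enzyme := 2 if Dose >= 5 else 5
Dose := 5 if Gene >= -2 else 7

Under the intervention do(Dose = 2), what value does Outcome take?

-13

Under do(Dose=2), the mechanism Dose := 5 if Gene >= -2 else 7 is discarded; Dose is fixed at 2.
Enzyme = 2 if Dose >= 5 else 5  [with Dose=2]  = 5
Outcome = -3*Enzyme - 2*Gene - 2  [with Enzyme=5, Gene=-2]  = -13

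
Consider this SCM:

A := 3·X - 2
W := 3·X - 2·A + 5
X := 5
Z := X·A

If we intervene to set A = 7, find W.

6

The intervention breaks the incoming arrows to A: A := 3·X - 2 no longer applies, and A = 7.
W = 3·X - 2·A + 5  [with X=5, A=7]  = 6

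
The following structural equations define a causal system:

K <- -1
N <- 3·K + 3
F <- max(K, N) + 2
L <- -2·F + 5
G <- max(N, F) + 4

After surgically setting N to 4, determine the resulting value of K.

-1

Under do(N=4), the mechanism N <- 3·K + 3 is discarded; N is fixed at 4.
K is not downstream of the intervention, so its value is determined by the original equations.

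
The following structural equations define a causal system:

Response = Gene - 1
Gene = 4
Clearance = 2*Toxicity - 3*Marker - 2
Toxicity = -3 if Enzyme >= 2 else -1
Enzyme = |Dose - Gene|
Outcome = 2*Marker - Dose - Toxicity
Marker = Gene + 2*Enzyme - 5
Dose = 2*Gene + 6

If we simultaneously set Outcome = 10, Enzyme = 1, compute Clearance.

-7

Under do(Outcome = 10, Enzyme = 1), each intervened variable's structural equation is replaced by its fixed value.
Marker = Gene + 2*Enzyme - 5  [with Gene=4, Enzyme=1]  = 1
Toxicity = -3 if Enzyme >= 2 else -1  [with Enzyme=1]  = -1
Clearance = 2*Toxicity - 3*Marker - 2  [with Toxicity=-1, Marker=1]  = -7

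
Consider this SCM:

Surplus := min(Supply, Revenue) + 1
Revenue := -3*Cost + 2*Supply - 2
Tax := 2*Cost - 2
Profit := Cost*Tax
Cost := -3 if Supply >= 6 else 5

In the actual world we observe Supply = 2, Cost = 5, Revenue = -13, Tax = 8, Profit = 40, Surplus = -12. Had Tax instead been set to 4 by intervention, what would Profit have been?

Intervening sets Tax = 4 and removes its equation (Tax := 2*Cost - 2).
Cost = -3 if Supply >= 6 else 5  [with Supply=2]  = 5
Profit = Cost*Tax  [with Cost=5, Tax=4]  = 20

20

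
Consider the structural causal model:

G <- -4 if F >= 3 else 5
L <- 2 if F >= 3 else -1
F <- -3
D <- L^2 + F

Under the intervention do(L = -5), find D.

The intervention breaks the incoming arrows to L: L <- 2 if F >= 3 else -1 no longer applies, and L = -5.
D = L^2 + F  [with L=-5, F=-3]  = 22

22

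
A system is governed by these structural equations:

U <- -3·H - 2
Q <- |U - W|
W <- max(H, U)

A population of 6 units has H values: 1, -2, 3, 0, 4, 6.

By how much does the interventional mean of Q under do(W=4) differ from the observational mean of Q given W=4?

do(W=4) breaks W's dependence on H. With W=4 fixed, Q across the units is 9, 0, 15, 6, 18, 24, mean 12.
Conditioning on W=4 selects the 2 unit(s) with H ∈ {-2, 4}. Their Q values: 0, 18. Mean = 9.
Difference = 12 − 9 = 3.

3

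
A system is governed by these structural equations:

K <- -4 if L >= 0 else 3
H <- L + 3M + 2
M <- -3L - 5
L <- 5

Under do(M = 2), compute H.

13

Under do(M=2), the mechanism M <- -3L - 5 is discarded; M is fixed at 2.
H = L + 3M + 2  [with L=5, M=2]  = 13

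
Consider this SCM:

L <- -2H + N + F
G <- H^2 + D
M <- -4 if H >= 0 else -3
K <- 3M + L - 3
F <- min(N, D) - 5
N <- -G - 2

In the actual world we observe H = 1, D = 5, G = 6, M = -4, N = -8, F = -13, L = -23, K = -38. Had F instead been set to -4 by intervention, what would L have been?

-14

Intervening sets F = -4 and removes its equation (F <- min(N, D) - 5).
G = H^2 + D  [with H=1, D=5]  = 6
N = -G - 2  [with G=6]  = -8
L = -2H + N + F  [with H=1, N=-8, F=-4]  = -14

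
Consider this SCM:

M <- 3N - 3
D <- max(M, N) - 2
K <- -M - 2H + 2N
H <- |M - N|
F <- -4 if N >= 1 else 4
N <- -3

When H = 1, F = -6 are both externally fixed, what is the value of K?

The joint intervention fixes H = 1, F = -6, removing each variable's own equation.
M = 3N - 3  [with N=-3]  = -12
K = -M - 2H + 2N  [with M=-12, H=1, N=-3]  = 4

4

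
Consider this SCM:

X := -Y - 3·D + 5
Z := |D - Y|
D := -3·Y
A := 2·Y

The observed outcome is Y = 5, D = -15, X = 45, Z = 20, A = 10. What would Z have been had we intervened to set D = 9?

Under do(D=9), the mechanism D := -3·Y is discarded; D is fixed at 9.
Z = |D - Y|  [with D=9, Y=5]  = 4

4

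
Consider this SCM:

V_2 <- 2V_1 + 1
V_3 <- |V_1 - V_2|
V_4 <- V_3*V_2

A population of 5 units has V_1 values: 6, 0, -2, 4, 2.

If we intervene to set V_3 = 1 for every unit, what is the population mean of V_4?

The intervention sets V_3=1 in all 5 units regardless of V_1. Recomputing V_4 per unit gives 13, 1, -3, 9, 5; average 5.

5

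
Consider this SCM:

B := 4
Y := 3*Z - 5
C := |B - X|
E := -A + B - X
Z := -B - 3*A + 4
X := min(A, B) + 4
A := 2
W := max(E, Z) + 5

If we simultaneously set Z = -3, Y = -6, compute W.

2

The joint intervention fixes Z = -3, Y = -6, removing each variable's own equation.
X = min(A, B) + 4  [with A=2, B=4]  = 6
E = -A + B - X  [with A=2, B=4, X=6]  = -4
W = max(E, Z) + 5  [with E=-4, Z=-3]  = 2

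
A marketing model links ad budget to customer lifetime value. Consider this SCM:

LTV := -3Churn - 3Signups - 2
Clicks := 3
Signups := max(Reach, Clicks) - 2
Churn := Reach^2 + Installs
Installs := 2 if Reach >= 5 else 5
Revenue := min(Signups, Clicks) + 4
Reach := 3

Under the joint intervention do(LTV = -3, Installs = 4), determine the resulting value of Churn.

Under do(LTV = -3, Installs = 4), each intervened variable's structural equation is replaced by its fixed value.
Churn = Reach^2 + Installs  [with Reach=3, Installs=4]  = 13

13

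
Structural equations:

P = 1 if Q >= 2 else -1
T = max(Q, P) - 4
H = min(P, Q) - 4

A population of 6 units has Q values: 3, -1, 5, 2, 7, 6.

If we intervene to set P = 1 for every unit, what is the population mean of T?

The intervention sets P=1 in all 6 units regardless of Q. Recomputing T per unit gives -1, -3, 1, -2, 3, 2; average 0.

0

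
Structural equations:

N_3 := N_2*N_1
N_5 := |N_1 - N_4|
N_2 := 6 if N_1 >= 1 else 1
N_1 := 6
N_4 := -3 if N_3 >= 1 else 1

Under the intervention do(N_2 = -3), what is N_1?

6

Under do(N_2=-3), the mechanism N_2 := 6 if N_1 >= 1 else 1 is discarded; N_2 is fixed at -3.
N_1 is not downstream of the intervention, so its value is determined by the original equations.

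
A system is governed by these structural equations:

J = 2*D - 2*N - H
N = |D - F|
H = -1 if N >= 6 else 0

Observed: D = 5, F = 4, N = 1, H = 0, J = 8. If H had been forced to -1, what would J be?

9

Intervening sets H = -1 and removes its equation (H = -1 if N >= 6 else 0).
N = |D - F|  [with D=5, F=4]  = 1
J = 2*D - 2*N - H  [with D=5, N=1, H=-1]  = 9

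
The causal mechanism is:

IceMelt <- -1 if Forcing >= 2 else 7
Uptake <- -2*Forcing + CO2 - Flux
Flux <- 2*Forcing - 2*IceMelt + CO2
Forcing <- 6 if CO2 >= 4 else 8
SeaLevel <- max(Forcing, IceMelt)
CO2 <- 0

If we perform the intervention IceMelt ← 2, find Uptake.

-28

The intervention breaks the incoming arrows to IceMelt: IceMelt <- -1 if Forcing >= 2 else 7 no longer applies, and IceMelt = 2.
Forcing = 6 if CO2 >= 4 else 8  [with CO2=0]  = 8
Flux = 2*Forcing - 2*IceMelt + CO2  [with Forcing=8, IceMelt=2, CO2=0]  = 12
Uptake = -2*Forcing + CO2 - Flux  [with Forcing=8, CO2=0, Flux=12]  = -28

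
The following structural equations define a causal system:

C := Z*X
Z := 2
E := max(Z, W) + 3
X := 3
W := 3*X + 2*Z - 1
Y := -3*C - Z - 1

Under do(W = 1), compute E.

5

do(W=1) replaces the equation W := 3*X + 2*Z - 1 with the constant W = 1.
E = max(Z, W) + 3  [with Z=2, W=1]  = 5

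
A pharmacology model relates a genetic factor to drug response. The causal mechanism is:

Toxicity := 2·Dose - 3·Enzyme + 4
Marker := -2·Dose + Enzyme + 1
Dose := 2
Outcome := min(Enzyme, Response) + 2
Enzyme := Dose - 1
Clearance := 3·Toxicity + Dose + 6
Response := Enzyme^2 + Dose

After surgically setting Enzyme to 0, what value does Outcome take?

2

Under do(Enzyme=0), the mechanism Enzyme := Dose - 1 is discarded; Enzyme is fixed at 0.
Response = Enzyme^2 + Dose  [with Enzyme=0, Dose=2]  = 2
Outcome = min(Enzyme, Response) + 2  [with Enzyme=0, Response=2]  = 2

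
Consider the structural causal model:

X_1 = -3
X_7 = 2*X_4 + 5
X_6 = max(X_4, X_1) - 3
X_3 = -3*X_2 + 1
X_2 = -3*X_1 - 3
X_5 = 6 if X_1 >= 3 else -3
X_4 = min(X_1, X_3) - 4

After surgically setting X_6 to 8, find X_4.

do(X_6=8) replaces the equation X_6 = max(X_4, X_1) - 3 with the constant X_6 = 8.
No directed path runs from X_6 to X_4, so X_4 keeps its natural value.
X_2 = -3*X_1 - 3  [with X_1=-3]  = 6
X_3 = -3*X_2 + 1  [with X_2=6]  = -17
X_4 = min(X_1, X_3) - 4  [with X_1=-3, X_3=-17]  = -21

-21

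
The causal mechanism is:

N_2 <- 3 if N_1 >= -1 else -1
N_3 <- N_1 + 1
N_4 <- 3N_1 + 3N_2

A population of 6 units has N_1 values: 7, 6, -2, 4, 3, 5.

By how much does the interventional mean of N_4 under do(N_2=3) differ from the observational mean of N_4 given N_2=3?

-3.5

Every unit gets N_2=3 under the intervention. N_4 values become 30, 27, 3, 21, 18, 24; E[N_4|do(N_2=3)] = 20.5.
E[N_4|N_2=3] averages over only the 5 units with N_2=3 (N_1 = 7, 6, 4, 3, 5): N_4 = 30, 27, 21, 18, 24, mean 24.
Difference = 20.5 − 24 = -3.5.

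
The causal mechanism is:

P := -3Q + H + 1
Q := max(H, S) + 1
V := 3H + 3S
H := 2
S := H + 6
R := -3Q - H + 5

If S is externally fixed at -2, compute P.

-6

Under do(S=-2), the mechanism S := H + 6 is discarded; S is fixed at -2.
Q = max(H, S) + 1  [with H=2, S=-2]  = 3
P = -3Q + H + 1  [with Q=3, H=2]  = -6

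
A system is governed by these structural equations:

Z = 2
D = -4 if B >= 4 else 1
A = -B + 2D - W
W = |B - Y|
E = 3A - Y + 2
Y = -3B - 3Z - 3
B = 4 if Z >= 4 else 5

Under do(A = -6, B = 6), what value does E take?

11

Setting A = -6, B = 6 by intervention discards those variables' equations.
Y = -3B - 3Z - 3  [with B=6, Z=2]  = -27
E = 3A - Y + 2  [with A=-6, Y=-27]  = 11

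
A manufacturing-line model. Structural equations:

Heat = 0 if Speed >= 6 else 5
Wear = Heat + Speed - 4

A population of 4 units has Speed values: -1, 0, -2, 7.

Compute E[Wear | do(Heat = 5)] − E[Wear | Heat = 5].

2

Under do(Heat=5), Heat's equation is replaced by Heat=5 for every unit. Per-unit Wear: 0, 1, -1, 8. Mean = 2.
Observing Heat=5 restricts to units where Heat's equation naturally yields 5: Speed ∈ {-1, 0, -2}. In that subpopulation Wear = 0, 1, -1, mean 0.
Difference = 2 − 0 = 2.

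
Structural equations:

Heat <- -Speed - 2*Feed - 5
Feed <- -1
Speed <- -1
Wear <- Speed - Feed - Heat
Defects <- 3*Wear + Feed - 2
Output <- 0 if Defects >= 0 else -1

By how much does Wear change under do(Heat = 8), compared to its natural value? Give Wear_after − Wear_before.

The intervention breaks the incoming arrows to Heat: Heat <- -Speed - 2*Feed - 5 no longer applies, and Heat = 8.
Wear = Speed - Feed - Heat  [with Speed=-1, Feed=-1, Heat=8]  = -8
Without intervention: Heat = -Speed - 2*Feed - 5  [with Speed=-1, Feed=-1]  = -2; Wear = Speed - Feed - Heat  [with Speed=-1, Feed=-1, Heat=-2]  = 2.
Change = -8 − 2 = -10.

-10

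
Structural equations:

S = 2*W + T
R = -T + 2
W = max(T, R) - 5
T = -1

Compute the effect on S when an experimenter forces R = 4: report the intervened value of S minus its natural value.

Under do(R=4), the mechanism R = -T + 2 is discarded; R is fixed at 4.
W = max(T, R) - 5  [with T=-1, R=4]  = -1
S = 2*W + T  [with W=-1, T=-1]  = -3
Without intervention: R = -T + 2  [with T=-1]  = 3; W = max(T, R) - 5  [with T=-1, R=3]  = -2; S = 2*W + T  [with W=-2, T=-1]  = -5.
Change = -3 − (-5) = 2.

2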